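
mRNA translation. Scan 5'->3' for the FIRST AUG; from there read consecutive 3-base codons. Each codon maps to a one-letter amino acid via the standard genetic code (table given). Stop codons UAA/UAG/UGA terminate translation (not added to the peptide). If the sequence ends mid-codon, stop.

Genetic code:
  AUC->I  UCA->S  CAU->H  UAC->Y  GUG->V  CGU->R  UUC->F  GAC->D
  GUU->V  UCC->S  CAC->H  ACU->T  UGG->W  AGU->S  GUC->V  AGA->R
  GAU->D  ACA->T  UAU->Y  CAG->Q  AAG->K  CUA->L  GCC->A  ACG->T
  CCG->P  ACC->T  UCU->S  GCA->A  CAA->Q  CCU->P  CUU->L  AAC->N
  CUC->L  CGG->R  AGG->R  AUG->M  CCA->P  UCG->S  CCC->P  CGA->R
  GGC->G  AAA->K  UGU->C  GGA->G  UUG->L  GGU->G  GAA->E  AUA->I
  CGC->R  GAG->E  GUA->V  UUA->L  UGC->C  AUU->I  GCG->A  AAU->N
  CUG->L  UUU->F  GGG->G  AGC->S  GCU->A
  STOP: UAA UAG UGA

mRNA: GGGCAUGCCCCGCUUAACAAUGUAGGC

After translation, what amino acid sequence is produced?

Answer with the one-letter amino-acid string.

Answer: MPRLTM

Derivation:
start AUG at pos 4
pos 4: AUG -> M; peptide=M
pos 7: CCC -> P; peptide=MP
pos 10: CGC -> R; peptide=MPR
pos 13: UUA -> L; peptide=MPRL
pos 16: ACA -> T; peptide=MPRLT
pos 19: AUG -> M; peptide=MPRLTM
pos 22: UAG -> STOP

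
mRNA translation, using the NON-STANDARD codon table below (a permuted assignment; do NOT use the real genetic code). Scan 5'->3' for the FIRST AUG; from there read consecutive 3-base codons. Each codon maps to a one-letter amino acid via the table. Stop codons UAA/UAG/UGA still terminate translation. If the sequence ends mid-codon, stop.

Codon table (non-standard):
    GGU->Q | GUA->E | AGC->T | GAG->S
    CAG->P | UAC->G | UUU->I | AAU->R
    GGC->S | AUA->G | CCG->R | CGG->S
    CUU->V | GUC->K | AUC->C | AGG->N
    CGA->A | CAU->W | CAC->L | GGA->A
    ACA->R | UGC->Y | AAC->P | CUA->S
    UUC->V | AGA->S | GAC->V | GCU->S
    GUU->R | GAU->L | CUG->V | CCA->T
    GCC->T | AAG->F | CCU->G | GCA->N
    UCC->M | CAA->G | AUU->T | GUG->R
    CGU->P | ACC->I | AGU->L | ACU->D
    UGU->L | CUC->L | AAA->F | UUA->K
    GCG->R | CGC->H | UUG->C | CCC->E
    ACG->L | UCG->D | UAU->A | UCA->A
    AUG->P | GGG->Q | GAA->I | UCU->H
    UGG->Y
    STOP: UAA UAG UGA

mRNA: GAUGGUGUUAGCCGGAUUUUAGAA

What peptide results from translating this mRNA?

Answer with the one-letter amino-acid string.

Answer: PRKTAI

Derivation:
start AUG at pos 1
pos 1: AUG -> P; peptide=P
pos 4: GUG -> R; peptide=PR
pos 7: UUA -> K; peptide=PRK
pos 10: GCC -> T; peptide=PRKT
pos 13: GGA -> A; peptide=PRKTA
pos 16: UUU -> I; peptide=PRKTAI
pos 19: UAG -> STOP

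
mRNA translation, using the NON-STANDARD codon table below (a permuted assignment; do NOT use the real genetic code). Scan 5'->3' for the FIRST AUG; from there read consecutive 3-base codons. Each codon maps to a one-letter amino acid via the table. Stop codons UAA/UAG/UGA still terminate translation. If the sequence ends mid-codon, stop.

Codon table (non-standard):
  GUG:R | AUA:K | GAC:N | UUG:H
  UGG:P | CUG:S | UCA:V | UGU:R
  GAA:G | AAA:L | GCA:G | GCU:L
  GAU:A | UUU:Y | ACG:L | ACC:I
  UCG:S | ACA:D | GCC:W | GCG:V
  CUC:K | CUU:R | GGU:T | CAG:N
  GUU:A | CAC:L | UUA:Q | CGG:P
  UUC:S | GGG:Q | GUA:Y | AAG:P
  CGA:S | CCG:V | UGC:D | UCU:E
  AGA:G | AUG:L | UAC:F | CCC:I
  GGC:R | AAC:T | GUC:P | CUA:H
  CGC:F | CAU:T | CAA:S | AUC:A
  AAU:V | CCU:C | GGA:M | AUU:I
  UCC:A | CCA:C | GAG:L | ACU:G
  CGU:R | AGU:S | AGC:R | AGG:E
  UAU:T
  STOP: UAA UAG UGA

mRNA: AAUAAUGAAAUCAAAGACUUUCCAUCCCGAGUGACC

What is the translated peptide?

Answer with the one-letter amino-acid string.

start AUG at pos 4
pos 4: AUG -> L; peptide=L
pos 7: AAA -> L; peptide=LL
pos 10: UCA -> V; peptide=LLV
pos 13: AAG -> P; peptide=LLVP
pos 16: ACU -> G; peptide=LLVPG
pos 19: UUC -> S; peptide=LLVPGS
pos 22: CAU -> T; peptide=LLVPGST
pos 25: CCC -> I; peptide=LLVPGSTI
pos 28: GAG -> L; peptide=LLVPGSTIL
pos 31: UGA -> STOP

Answer: LLVPGSTIL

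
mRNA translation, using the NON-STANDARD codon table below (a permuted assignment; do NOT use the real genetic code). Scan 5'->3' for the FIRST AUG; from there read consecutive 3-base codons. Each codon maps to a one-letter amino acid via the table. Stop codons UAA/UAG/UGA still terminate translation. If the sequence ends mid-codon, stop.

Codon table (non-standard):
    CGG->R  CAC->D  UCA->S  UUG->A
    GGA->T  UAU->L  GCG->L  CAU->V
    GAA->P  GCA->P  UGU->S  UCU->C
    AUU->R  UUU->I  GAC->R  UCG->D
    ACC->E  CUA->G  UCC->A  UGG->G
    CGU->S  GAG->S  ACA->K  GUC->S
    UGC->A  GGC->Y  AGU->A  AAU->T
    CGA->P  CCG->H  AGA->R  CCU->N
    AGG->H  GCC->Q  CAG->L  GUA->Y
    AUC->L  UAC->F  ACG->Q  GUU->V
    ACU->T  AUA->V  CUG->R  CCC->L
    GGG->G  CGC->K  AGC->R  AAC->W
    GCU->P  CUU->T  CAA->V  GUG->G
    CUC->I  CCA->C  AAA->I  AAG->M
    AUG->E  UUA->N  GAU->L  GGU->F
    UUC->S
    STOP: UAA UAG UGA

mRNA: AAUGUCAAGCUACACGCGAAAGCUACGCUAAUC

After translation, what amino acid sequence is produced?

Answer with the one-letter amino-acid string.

start AUG at pos 1
pos 1: AUG -> E; peptide=E
pos 4: UCA -> S; peptide=ES
pos 7: AGC -> R; peptide=ESR
pos 10: UAC -> F; peptide=ESRF
pos 13: ACG -> Q; peptide=ESRFQ
pos 16: CGA -> P; peptide=ESRFQP
pos 19: AAG -> M; peptide=ESRFQPM
pos 22: CUA -> G; peptide=ESRFQPMG
pos 25: CGC -> K; peptide=ESRFQPMGK
pos 28: UAA -> STOP

Answer: ESRFQPMGK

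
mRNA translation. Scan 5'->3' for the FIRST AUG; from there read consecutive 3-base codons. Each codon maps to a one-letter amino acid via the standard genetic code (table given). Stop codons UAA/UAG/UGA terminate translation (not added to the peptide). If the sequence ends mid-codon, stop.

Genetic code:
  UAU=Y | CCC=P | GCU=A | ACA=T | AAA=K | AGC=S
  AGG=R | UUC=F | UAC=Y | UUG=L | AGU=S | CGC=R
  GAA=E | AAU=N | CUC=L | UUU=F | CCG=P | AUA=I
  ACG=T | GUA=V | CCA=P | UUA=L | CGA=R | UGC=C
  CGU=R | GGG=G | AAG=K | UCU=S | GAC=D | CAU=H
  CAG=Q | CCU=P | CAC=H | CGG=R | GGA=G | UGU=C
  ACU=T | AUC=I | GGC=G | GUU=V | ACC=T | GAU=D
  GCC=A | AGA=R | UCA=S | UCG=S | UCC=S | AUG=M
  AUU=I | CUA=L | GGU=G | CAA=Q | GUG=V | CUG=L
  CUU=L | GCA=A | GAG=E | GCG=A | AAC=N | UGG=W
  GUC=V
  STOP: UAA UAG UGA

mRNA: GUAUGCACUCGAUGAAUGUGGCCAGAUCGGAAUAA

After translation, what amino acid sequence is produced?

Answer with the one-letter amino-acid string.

Answer: MHSMNVARSE

Derivation:
start AUG at pos 2
pos 2: AUG -> M; peptide=M
pos 5: CAC -> H; peptide=MH
pos 8: UCG -> S; peptide=MHS
pos 11: AUG -> M; peptide=MHSM
pos 14: AAU -> N; peptide=MHSMN
pos 17: GUG -> V; peptide=MHSMNV
pos 20: GCC -> A; peptide=MHSMNVA
pos 23: AGA -> R; peptide=MHSMNVAR
pos 26: UCG -> S; peptide=MHSMNVARS
pos 29: GAA -> E; peptide=MHSMNVARSE
pos 32: UAA -> STOP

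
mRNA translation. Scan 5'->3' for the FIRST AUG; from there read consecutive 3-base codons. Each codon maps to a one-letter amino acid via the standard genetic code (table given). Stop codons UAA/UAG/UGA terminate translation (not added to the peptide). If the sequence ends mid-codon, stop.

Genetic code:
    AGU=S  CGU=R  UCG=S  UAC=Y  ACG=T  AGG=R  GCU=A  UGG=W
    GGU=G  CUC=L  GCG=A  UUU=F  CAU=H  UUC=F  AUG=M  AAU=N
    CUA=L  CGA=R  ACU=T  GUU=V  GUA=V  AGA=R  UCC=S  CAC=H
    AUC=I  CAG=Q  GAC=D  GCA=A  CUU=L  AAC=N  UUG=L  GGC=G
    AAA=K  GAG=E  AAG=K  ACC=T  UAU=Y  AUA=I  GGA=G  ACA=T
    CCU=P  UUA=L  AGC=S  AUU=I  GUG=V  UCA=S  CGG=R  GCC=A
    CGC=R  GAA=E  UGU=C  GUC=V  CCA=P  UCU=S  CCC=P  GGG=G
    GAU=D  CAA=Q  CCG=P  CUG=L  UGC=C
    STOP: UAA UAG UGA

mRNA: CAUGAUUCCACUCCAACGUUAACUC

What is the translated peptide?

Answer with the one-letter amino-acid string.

start AUG at pos 1
pos 1: AUG -> M; peptide=M
pos 4: AUU -> I; peptide=MI
pos 7: CCA -> P; peptide=MIP
pos 10: CUC -> L; peptide=MIPL
pos 13: CAA -> Q; peptide=MIPLQ
pos 16: CGU -> R; peptide=MIPLQR
pos 19: UAA -> STOP

Answer: MIPLQR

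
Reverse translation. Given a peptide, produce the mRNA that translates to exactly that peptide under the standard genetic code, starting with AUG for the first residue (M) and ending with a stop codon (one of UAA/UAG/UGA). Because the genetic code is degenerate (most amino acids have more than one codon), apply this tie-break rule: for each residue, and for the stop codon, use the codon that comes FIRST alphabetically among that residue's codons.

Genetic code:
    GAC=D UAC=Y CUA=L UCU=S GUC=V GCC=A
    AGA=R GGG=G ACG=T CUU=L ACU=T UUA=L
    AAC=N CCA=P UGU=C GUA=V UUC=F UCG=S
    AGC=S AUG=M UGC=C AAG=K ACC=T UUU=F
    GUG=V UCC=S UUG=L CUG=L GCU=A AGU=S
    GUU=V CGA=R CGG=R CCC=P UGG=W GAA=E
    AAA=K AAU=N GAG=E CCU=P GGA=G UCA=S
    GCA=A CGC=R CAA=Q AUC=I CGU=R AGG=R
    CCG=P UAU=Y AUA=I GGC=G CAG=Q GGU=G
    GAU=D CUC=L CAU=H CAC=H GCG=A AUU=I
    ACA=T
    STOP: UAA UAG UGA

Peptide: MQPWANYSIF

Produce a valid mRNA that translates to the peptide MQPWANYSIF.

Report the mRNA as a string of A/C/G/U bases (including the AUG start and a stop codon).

residue 1: M -> AUG (start codon)
residue 2: Q codons sorted = CAA,CAG -> pick first = CAA
residue 3: P codons sorted = CCA,CCC,CCG,CCU -> pick first = CCA
residue 4: W -> UGG (only codon)
residue 5: A codons sorted = GCA,GCC,GCG,GCU -> pick first = GCA
residue 6: N codons sorted = AAC,AAU -> pick first = AAC
residue 7: Y codons sorted = UAC,UAU -> pick first = UAC
residue 8: S codons sorted = AGC,AGU,UCA,UCC,UCG,UCU -> pick first = AGC
residue 9: I codons sorted = AUA,AUC,AUU -> pick first = AUA
residue 10: F codons sorted = UUC,UUU -> pick first = UUC
terminator: stop codons sorted = UAA,UAG,UGA -> pick first = UAA

Answer: mRNA: AUGCAACCAUGGGCAAACUACAGCAUAUUCUAA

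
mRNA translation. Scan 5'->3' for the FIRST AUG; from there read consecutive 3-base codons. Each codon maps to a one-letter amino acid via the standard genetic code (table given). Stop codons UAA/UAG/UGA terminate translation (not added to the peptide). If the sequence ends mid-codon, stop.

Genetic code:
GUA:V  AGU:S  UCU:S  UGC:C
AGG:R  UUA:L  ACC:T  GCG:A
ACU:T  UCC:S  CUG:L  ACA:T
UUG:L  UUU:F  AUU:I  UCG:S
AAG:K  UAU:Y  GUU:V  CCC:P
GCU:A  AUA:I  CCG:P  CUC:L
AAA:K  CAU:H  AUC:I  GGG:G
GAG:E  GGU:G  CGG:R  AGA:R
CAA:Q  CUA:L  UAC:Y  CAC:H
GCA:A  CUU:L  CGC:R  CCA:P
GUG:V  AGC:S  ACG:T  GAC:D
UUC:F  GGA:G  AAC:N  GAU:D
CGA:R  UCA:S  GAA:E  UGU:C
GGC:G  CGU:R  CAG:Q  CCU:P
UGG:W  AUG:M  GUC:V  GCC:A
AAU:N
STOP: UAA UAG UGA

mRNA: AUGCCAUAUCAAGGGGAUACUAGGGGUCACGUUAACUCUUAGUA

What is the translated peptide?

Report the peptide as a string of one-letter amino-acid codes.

Answer: MPYQGDTRGHVNS

Derivation:
start AUG at pos 0
pos 0: AUG -> M; peptide=M
pos 3: CCA -> P; peptide=MP
pos 6: UAU -> Y; peptide=MPY
pos 9: CAA -> Q; peptide=MPYQ
pos 12: GGG -> G; peptide=MPYQG
pos 15: GAU -> D; peptide=MPYQGD
pos 18: ACU -> T; peptide=MPYQGDT
pos 21: AGG -> R; peptide=MPYQGDTR
pos 24: GGU -> G; peptide=MPYQGDTRG
pos 27: CAC -> H; peptide=MPYQGDTRGH
pos 30: GUU -> V; peptide=MPYQGDTRGHV
pos 33: AAC -> N; peptide=MPYQGDTRGHVN
pos 36: UCU -> S; peptide=MPYQGDTRGHVNS
pos 39: UAG -> STOP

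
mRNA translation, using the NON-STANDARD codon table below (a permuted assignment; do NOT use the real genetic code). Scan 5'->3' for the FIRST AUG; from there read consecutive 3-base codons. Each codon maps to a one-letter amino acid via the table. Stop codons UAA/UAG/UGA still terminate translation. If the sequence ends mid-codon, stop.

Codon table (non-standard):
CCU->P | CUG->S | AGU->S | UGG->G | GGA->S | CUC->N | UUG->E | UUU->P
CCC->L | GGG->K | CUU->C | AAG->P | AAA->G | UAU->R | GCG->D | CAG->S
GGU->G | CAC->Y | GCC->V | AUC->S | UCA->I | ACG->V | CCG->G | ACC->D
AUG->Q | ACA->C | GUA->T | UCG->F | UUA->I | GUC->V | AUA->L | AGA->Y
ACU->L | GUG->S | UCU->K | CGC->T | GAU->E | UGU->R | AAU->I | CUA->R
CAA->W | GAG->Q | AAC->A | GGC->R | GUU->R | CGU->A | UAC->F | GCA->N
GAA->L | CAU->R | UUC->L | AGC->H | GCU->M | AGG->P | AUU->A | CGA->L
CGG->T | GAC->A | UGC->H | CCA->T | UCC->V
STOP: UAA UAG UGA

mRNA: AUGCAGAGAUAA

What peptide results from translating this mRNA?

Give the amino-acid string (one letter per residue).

start AUG at pos 0
pos 0: AUG -> Q; peptide=Q
pos 3: CAG -> S; peptide=QS
pos 6: AGA -> Y; peptide=QSY
pos 9: UAA -> STOP

Answer: QSY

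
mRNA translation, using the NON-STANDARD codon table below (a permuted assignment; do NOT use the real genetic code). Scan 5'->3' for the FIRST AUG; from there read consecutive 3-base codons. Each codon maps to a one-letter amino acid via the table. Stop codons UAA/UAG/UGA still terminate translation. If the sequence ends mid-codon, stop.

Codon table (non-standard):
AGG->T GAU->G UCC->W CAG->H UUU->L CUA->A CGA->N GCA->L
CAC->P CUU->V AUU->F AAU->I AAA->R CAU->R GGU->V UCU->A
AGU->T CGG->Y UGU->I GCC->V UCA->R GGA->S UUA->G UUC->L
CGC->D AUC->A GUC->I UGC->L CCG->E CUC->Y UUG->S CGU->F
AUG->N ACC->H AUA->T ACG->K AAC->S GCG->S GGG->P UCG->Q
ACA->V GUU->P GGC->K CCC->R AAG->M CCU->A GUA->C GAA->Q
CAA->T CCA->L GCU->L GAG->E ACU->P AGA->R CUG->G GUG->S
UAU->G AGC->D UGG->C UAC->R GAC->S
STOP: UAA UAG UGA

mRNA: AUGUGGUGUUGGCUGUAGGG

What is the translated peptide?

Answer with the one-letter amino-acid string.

Answer: NCICG

Derivation:
start AUG at pos 0
pos 0: AUG -> N; peptide=N
pos 3: UGG -> C; peptide=NC
pos 6: UGU -> I; peptide=NCI
pos 9: UGG -> C; peptide=NCIC
pos 12: CUG -> G; peptide=NCICG
pos 15: UAG -> STOP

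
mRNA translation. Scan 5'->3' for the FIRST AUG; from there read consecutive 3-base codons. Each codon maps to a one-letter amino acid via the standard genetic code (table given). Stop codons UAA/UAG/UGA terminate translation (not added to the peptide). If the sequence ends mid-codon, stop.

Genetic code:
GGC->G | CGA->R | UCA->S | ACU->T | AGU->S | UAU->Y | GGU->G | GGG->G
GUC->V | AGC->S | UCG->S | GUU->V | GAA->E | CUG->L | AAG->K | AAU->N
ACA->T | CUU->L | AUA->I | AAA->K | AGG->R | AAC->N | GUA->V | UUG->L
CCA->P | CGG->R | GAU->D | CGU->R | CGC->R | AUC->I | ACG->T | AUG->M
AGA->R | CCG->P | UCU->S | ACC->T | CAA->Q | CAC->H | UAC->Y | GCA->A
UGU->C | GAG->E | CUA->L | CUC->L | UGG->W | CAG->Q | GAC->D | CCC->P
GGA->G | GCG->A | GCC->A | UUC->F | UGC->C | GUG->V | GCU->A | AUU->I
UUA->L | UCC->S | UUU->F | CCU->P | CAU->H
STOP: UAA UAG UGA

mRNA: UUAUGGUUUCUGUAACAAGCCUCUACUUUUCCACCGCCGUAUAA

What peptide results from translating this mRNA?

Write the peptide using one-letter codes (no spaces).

Answer: MVSVTSLYFSTAV

Derivation:
start AUG at pos 2
pos 2: AUG -> M; peptide=M
pos 5: GUU -> V; peptide=MV
pos 8: UCU -> S; peptide=MVS
pos 11: GUA -> V; peptide=MVSV
pos 14: ACA -> T; peptide=MVSVT
pos 17: AGC -> S; peptide=MVSVTS
pos 20: CUC -> L; peptide=MVSVTSL
pos 23: UAC -> Y; peptide=MVSVTSLY
pos 26: UUU -> F; peptide=MVSVTSLYF
pos 29: UCC -> S; peptide=MVSVTSLYFS
pos 32: ACC -> T; peptide=MVSVTSLYFST
pos 35: GCC -> A; peptide=MVSVTSLYFSTA
pos 38: GUA -> V; peptide=MVSVTSLYFSTAV
pos 41: UAA -> STOP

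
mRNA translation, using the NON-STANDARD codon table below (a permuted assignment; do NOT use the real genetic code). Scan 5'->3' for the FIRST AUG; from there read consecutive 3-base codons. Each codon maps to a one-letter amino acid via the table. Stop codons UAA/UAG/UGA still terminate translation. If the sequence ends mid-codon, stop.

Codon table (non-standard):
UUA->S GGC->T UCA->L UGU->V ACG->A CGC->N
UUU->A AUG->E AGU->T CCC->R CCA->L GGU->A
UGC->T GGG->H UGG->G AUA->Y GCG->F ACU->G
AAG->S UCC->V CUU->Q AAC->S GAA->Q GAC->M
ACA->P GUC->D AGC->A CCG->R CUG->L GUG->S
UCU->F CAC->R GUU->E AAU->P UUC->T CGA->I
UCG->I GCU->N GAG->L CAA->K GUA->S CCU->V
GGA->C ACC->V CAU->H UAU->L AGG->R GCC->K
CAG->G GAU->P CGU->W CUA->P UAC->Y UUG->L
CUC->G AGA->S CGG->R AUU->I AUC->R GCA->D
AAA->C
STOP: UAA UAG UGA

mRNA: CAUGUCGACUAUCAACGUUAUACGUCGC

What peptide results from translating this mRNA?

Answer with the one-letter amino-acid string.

Answer: EIGRSEYWN

Derivation:
start AUG at pos 1
pos 1: AUG -> E; peptide=E
pos 4: UCG -> I; peptide=EI
pos 7: ACU -> G; peptide=EIG
pos 10: AUC -> R; peptide=EIGR
pos 13: AAC -> S; peptide=EIGRS
pos 16: GUU -> E; peptide=EIGRSE
pos 19: AUA -> Y; peptide=EIGRSEY
pos 22: CGU -> W; peptide=EIGRSEYW
pos 25: CGC -> N; peptide=EIGRSEYWN
pos 28: only 0 nt remain (<3), stop (end of mRNA)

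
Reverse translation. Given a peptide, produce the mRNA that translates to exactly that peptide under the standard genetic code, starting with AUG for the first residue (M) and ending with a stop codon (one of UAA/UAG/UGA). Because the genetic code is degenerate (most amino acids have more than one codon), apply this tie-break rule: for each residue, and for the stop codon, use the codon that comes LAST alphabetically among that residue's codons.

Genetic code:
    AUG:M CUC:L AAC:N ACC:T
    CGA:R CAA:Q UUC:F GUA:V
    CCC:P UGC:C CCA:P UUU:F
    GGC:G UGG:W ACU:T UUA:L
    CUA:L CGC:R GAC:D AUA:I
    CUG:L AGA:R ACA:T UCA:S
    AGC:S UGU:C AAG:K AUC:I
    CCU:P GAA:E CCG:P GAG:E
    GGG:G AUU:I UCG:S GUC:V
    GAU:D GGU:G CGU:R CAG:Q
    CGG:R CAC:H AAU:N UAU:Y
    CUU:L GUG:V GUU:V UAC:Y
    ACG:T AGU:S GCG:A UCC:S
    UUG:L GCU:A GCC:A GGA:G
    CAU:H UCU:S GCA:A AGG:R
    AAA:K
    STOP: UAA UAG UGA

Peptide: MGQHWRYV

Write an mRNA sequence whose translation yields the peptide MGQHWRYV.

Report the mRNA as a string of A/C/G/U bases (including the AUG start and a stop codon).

residue 1: M -> AUG (start codon)
residue 2: G codons sorted = GGA,GGC,GGG,GGU -> pick last = GGU
residue 3: Q codons sorted = CAA,CAG -> pick last = CAG
residue 4: H codons sorted = CAC,CAU -> pick last = CAU
residue 5: W -> UGG (only codon)
residue 6: R codons sorted = AGA,AGG,CGA,CGC,CGG,CGU -> pick last = CGU
residue 7: Y codons sorted = UAC,UAU -> pick last = UAU
residue 8: V codons sorted = GUA,GUC,GUG,GUU -> pick last = GUU
terminator: stop codons sorted = UAA,UAG,UGA -> pick last = UGA

Answer: mRNA: AUGGGUCAGCAUUGGCGUUAUGUUUGA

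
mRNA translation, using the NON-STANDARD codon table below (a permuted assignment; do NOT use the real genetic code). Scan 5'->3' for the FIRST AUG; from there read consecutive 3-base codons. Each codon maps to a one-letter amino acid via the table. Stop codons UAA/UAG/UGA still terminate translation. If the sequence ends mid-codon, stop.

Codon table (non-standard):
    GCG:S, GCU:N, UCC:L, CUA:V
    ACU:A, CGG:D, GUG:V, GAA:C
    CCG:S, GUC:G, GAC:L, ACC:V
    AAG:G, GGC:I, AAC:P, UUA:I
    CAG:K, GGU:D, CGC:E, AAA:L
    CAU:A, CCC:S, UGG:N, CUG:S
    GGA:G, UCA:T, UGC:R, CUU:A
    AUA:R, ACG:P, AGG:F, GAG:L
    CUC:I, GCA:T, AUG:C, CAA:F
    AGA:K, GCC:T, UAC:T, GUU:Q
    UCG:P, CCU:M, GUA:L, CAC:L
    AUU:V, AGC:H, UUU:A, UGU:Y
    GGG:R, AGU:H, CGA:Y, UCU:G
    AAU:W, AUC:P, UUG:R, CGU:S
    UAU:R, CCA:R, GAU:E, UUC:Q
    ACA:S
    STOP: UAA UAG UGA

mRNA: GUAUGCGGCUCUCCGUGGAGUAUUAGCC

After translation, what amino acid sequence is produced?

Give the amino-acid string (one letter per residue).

start AUG at pos 2
pos 2: AUG -> C; peptide=C
pos 5: CGG -> D; peptide=CD
pos 8: CUC -> I; peptide=CDI
pos 11: UCC -> L; peptide=CDIL
pos 14: GUG -> V; peptide=CDILV
pos 17: GAG -> L; peptide=CDILVL
pos 20: UAU -> R; peptide=CDILVLR
pos 23: UAG -> STOP

Answer: CDILVLR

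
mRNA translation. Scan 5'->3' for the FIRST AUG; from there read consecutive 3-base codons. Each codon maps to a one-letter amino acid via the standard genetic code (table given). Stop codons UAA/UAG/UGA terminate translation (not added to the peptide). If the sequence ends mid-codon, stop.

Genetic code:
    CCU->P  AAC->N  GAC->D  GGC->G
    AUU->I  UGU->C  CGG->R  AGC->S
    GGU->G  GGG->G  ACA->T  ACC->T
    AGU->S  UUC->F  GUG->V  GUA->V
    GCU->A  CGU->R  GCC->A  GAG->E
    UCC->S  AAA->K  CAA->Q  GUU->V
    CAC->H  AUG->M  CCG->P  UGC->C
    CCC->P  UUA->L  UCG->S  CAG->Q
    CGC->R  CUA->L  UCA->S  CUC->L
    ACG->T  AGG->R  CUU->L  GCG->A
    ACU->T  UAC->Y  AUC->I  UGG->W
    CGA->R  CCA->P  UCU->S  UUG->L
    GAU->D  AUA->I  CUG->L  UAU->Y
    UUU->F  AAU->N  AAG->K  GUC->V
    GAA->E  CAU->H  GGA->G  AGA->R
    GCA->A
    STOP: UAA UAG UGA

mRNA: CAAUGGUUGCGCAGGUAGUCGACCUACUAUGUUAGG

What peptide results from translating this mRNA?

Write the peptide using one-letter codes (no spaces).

Answer: MVAQVVDLLC

Derivation:
start AUG at pos 2
pos 2: AUG -> M; peptide=M
pos 5: GUU -> V; peptide=MV
pos 8: GCG -> A; peptide=MVA
pos 11: CAG -> Q; peptide=MVAQ
pos 14: GUA -> V; peptide=MVAQV
pos 17: GUC -> V; peptide=MVAQVV
pos 20: GAC -> D; peptide=MVAQVVD
pos 23: CUA -> L; peptide=MVAQVVDL
pos 26: CUA -> L; peptide=MVAQVVDLL
pos 29: UGU -> C; peptide=MVAQVVDLLC
pos 32: UAG -> STOP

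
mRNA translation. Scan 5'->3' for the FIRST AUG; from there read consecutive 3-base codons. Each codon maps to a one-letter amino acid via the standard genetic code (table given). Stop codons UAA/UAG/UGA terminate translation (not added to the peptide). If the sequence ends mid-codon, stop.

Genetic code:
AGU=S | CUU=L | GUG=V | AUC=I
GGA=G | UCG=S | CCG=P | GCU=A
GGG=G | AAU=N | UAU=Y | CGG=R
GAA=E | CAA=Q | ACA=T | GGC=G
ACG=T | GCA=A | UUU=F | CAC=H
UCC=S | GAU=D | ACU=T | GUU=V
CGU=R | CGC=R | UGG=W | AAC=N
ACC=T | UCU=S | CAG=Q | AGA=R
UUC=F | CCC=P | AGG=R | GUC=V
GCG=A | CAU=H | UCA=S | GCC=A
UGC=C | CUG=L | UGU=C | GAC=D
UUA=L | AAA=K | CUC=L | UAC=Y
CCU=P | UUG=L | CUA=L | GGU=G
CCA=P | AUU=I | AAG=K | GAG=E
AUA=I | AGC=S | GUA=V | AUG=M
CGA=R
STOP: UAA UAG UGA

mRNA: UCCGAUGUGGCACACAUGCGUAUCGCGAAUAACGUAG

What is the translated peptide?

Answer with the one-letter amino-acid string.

start AUG at pos 4
pos 4: AUG -> M; peptide=M
pos 7: UGG -> W; peptide=MW
pos 10: CAC -> H; peptide=MWH
pos 13: ACA -> T; peptide=MWHT
pos 16: UGC -> C; peptide=MWHTC
pos 19: GUA -> V; peptide=MWHTCV
pos 22: UCG -> S; peptide=MWHTCVS
pos 25: CGA -> R; peptide=MWHTCVSR
pos 28: AUA -> I; peptide=MWHTCVSRI
pos 31: ACG -> T; peptide=MWHTCVSRIT
pos 34: UAG -> STOP

Answer: MWHTCVSRIT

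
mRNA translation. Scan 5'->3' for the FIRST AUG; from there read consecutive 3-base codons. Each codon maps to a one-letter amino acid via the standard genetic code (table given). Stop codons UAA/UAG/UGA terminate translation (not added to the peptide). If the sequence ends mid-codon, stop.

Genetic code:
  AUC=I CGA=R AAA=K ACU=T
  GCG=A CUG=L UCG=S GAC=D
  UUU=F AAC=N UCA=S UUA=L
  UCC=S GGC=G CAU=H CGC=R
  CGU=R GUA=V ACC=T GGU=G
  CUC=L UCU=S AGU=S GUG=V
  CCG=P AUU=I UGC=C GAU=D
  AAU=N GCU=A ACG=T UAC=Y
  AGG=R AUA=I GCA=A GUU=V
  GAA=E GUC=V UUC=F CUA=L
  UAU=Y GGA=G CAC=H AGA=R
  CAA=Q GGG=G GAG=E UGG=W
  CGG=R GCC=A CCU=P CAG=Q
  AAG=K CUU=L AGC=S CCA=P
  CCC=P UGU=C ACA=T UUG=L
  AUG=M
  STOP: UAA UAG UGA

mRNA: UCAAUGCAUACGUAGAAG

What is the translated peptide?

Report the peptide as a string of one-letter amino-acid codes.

start AUG at pos 3
pos 3: AUG -> M; peptide=M
pos 6: CAU -> H; peptide=MH
pos 9: ACG -> T; peptide=MHT
pos 12: UAG -> STOP

Answer: MHT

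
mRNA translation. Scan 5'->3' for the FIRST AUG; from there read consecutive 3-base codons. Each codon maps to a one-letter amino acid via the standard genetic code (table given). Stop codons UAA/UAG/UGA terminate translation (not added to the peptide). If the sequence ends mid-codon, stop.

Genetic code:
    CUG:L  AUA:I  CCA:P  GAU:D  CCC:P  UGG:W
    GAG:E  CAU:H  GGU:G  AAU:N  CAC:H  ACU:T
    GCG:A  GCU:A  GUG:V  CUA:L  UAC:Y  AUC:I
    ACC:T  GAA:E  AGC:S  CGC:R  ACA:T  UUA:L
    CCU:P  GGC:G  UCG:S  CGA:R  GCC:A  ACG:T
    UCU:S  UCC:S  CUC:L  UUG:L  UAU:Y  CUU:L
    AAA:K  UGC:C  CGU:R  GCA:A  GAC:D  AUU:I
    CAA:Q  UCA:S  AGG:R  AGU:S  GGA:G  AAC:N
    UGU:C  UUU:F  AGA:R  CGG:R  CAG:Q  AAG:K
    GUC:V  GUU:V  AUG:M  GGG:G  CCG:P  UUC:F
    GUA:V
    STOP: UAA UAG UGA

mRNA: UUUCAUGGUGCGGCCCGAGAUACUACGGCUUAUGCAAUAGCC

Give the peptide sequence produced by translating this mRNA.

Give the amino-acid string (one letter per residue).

Answer: MVRPEILRLMQ

Derivation:
start AUG at pos 4
pos 4: AUG -> M; peptide=M
pos 7: GUG -> V; peptide=MV
pos 10: CGG -> R; peptide=MVR
pos 13: CCC -> P; peptide=MVRP
pos 16: GAG -> E; peptide=MVRPE
pos 19: AUA -> I; peptide=MVRPEI
pos 22: CUA -> L; peptide=MVRPEIL
pos 25: CGG -> R; peptide=MVRPEILR
pos 28: CUU -> L; peptide=MVRPEILRL
pos 31: AUG -> M; peptide=MVRPEILRLM
pos 34: CAA -> Q; peptide=MVRPEILRLMQ
pos 37: UAG -> STOP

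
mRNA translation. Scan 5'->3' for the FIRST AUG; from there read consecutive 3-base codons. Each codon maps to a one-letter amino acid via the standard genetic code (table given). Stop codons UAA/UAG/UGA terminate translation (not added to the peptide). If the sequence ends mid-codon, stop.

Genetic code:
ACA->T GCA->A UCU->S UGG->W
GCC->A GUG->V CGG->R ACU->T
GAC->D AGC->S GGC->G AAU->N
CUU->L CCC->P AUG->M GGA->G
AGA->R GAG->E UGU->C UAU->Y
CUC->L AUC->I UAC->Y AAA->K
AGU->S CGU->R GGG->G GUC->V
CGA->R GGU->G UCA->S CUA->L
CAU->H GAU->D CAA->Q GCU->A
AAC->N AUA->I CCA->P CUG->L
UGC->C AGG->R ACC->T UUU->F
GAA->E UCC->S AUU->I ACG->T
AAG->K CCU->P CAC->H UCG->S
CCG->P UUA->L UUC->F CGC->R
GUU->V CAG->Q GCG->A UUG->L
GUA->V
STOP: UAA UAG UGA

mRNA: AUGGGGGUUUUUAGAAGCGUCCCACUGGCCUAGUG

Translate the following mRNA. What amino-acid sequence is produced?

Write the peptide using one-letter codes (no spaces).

start AUG at pos 0
pos 0: AUG -> M; peptide=M
pos 3: GGG -> G; peptide=MG
pos 6: GUU -> V; peptide=MGV
pos 9: UUU -> F; peptide=MGVF
pos 12: AGA -> R; peptide=MGVFR
pos 15: AGC -> S; peptide=MGVFRS
pos 18: GUC -> V; peptide=MGVFRSV
pos 21: CCA -> P; peptide=MGVFRSVP
pos 24: CUG -> L; peptide=MGVFRSVPL
pos 27: GCC -> A; peptide=MGVFRSVPLA
pos 30: UAG -> STOP

Answer: MGVFRSVPLA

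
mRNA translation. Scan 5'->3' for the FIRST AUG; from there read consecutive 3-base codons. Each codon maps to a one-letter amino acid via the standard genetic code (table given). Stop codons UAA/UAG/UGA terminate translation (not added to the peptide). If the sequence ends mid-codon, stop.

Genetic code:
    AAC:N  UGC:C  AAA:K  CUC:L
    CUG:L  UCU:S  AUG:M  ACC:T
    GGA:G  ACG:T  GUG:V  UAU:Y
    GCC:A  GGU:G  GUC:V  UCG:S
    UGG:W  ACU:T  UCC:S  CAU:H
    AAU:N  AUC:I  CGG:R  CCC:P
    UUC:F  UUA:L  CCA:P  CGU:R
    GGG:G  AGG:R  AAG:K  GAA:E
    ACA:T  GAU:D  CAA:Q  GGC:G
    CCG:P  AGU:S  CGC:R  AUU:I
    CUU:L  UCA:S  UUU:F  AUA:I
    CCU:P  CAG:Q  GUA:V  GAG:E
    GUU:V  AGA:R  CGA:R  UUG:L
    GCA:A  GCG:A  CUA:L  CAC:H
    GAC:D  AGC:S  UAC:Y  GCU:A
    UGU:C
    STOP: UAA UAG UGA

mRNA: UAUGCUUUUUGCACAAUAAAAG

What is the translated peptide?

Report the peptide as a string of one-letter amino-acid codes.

Answer: MLFAQ

Derivation:
start AUG at pos 1
pos 1: AUG -> M; peptide=M
pos 4: CUU -> L; peptide=ML
pos 7: UUU -> F; peptide=MLF
pos 10: GCA -> A; peptide=MLFA
pos 13: CAA -> Q; peptide=MLFAQ
pos 16: UAA -> STOP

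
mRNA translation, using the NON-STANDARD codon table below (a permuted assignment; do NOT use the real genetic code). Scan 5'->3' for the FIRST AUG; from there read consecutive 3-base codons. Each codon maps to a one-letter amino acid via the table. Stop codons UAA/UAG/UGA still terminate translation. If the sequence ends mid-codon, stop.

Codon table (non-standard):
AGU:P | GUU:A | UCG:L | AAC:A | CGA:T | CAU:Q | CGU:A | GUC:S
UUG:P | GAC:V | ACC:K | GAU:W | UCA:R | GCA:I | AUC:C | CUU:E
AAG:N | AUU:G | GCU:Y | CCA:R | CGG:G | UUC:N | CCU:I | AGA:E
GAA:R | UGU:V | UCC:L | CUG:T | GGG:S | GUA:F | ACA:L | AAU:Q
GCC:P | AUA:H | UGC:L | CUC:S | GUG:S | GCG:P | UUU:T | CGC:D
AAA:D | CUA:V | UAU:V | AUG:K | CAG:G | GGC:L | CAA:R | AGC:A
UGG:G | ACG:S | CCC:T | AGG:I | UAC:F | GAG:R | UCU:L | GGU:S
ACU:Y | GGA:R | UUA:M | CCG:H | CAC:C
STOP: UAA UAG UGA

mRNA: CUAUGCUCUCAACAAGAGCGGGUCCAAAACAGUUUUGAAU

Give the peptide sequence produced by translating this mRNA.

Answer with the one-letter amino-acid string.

Answer: KSRLEPSRDGT

Derivation:
start AUG at pos 2
pos 2: AUG -> K; peptide=K
pos 5: CUC -> S; peptide=KS
pos 8: UCA -> R; peptide=KSR
pos 11: ACA -> L; peptide=KSRL
pos 14: AGA -> E; peptide=KSRLE
pos 17: GCG -> P; peptide=KSRLEP
pos 20: GGU -> S; peptide=KSRLEPS
pos 23: CCA -> R; peptide=KSRLEPSR
pos 26: AAA -> D; peptide=KSRLEPSRD
pos 29: CAG -> G; peptide=KSRLEPSRDG
pos 32: UUU -> T; peptide=KSRLEPSRDGT
pos 35: UGA -> STOP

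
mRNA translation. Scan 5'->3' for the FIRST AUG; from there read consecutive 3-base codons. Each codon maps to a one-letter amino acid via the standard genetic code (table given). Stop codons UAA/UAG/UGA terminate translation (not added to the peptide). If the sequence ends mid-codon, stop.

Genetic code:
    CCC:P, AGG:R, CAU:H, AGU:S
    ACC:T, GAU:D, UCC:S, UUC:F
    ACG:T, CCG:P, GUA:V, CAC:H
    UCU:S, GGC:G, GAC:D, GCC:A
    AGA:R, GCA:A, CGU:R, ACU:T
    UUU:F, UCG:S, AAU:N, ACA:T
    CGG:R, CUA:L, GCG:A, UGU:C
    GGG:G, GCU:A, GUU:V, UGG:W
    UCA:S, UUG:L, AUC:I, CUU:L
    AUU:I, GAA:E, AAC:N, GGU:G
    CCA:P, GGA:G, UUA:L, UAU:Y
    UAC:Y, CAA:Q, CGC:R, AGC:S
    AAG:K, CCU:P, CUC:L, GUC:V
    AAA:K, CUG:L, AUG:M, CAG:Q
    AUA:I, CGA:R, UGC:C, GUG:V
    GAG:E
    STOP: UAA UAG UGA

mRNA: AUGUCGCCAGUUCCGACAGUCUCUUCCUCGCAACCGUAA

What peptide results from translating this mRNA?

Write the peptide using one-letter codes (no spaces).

Answer: MSPVPTVSSSQP

Derivation:
start AUG at pos 0
pos 0: AUG -> M; peptide=M
pos 3: UCG -> S; peptide=MS
pos 6: CCA -> P; peptide=MSP
pos 9: GUU -> V; peptide=MSPV
pos 12: CCG -> P; peptide=MSPVP
pos 15: ACA -> T; peptide=MSPVPT
pos 18: GUC -> V; peptide=MSPVPTV
pos 21: UCU -> S; peptide=MSPVPTVS
pos 24: UCC -> S; peptide=MSPVPTVSS
pos 27: UCG -> S; peptide=MSPVPTVSSS
pos 30: CAA -> Q; peptide=MSPVPTVSSSQ
pos 33: CCG -> P; peptide=MSPVPTVSSSQP
pos 36: UAA -> STOP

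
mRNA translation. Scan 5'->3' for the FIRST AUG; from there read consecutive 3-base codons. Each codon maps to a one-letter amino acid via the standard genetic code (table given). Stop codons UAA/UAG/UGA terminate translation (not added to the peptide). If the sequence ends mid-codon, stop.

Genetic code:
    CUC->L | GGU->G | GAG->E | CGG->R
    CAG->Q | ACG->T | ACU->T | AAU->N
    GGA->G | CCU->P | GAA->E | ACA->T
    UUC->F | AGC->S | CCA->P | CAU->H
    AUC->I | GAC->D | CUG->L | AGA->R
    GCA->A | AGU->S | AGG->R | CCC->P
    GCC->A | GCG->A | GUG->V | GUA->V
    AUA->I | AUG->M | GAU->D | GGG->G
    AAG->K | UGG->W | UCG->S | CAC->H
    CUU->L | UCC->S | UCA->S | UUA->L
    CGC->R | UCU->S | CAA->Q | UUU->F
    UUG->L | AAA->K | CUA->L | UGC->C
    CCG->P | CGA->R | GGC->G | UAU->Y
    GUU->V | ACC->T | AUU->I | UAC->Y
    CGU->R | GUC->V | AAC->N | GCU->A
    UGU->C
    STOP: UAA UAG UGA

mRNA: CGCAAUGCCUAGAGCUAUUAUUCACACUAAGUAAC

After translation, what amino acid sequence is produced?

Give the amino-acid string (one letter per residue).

start AUG at pos 4
pos 4: AUG -> M; peptide=M
pos 7: CCU -> P; peptide=MP
pos 10: AGA -> R; peptide=MPR
pos 13: GCU -> A; peptide=MPRA
pos 16: AUU -> I; peptide=MPRAI
pos 19: AUU -> I; peptide=MPRAII
pos 22: CAC -> H; peptide=MPRAIIH
pos 25: ACU -> T; peptide=MPRAIIHT
pos 28: AAG -> K; peptide=MPRAIIHTK
pos 31: UAA -> STOP

Answer: MPRAIIHTK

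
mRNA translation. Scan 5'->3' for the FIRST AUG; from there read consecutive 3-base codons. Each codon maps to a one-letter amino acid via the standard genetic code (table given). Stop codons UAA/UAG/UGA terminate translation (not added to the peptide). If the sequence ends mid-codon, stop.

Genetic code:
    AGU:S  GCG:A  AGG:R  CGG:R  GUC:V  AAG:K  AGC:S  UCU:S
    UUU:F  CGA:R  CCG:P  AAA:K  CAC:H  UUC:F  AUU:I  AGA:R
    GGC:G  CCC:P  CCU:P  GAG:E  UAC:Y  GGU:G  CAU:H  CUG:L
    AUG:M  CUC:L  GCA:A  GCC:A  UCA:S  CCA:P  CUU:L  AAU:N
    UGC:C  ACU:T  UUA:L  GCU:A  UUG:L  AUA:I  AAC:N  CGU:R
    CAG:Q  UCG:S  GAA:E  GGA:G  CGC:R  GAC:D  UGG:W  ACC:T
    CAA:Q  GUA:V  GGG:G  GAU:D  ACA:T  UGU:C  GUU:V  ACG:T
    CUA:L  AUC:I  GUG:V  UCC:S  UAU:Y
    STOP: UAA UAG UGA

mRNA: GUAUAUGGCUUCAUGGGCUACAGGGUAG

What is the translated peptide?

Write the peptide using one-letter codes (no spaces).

start AUG at pos 4
pos 4: AUG -> M; peptide=M
pos 7: GCU -> A; peptide=MA
pos 10: UCA -> S; peptide=MAS
pos 13: UGG -> W; peptide=MASW
pos 16: GCU -> A; peptide=MASWA
pos 19: ACA -> T; peptide=MASWAT
pos 22: GGG -> G; peptide=MASWATG
pos 25: UAG -> STOP

Answer: MASWATG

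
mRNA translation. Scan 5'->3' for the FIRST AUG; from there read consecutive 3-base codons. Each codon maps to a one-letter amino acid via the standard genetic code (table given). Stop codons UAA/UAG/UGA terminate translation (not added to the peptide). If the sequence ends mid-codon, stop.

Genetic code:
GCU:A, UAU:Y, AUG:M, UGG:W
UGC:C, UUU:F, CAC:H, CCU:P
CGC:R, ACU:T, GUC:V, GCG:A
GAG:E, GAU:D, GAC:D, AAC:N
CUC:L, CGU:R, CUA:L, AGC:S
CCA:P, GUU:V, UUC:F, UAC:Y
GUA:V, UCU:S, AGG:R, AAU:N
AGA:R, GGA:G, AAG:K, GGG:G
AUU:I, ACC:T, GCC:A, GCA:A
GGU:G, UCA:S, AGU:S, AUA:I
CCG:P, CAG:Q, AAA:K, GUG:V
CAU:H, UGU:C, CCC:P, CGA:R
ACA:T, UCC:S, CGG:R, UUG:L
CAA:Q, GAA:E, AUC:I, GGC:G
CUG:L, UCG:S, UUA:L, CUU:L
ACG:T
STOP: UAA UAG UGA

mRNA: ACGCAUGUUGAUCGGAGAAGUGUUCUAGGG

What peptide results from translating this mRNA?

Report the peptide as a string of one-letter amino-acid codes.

Answer: MLIGEVF

Derivation:
start AUG at pos 4
pos 4: AUG -> M; peptide=M
pos 7: UUG -> L; peptide=ML
pos 10: AUC -> I; peptide=MLI
pos 13: GGA -> G; peptide=MLIG
pos 16: GAA -> E; peptide=MLIGE
pos 19: GUG -> V; peptide=MLIGEV
pos 22: UUC -> F; peptide=MLIGEVF
pos 25: UAG -> STOP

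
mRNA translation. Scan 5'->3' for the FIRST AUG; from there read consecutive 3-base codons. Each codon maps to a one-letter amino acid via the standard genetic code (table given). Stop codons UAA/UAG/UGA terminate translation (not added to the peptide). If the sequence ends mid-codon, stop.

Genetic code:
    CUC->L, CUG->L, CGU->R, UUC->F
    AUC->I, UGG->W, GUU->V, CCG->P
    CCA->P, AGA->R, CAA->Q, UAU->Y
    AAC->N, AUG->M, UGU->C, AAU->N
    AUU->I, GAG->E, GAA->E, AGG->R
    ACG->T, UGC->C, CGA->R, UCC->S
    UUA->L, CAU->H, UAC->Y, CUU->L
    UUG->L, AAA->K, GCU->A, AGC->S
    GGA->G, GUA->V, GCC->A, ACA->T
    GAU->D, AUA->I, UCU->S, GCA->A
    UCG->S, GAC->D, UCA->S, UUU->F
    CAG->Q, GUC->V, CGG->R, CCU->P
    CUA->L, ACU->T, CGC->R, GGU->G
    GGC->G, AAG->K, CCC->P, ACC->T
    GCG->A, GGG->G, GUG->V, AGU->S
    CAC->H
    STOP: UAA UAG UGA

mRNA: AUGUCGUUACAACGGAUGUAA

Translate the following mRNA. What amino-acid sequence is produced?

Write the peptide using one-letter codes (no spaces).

start AUG at pos 0
pos 0: AUG -> M; peptide=M
pos 3: UCG -> S; peptide=MS
pos 6: UUA -> L; peptide=MSL
pos 9: CAA -> Q; peptide=MSLQ
pos 12: CGG -> R; peptide=MSLQR
pos 15: AUG -> M; peptide=MSLQRM
pos 18: UAA -> STOP

Answer: MSLQRM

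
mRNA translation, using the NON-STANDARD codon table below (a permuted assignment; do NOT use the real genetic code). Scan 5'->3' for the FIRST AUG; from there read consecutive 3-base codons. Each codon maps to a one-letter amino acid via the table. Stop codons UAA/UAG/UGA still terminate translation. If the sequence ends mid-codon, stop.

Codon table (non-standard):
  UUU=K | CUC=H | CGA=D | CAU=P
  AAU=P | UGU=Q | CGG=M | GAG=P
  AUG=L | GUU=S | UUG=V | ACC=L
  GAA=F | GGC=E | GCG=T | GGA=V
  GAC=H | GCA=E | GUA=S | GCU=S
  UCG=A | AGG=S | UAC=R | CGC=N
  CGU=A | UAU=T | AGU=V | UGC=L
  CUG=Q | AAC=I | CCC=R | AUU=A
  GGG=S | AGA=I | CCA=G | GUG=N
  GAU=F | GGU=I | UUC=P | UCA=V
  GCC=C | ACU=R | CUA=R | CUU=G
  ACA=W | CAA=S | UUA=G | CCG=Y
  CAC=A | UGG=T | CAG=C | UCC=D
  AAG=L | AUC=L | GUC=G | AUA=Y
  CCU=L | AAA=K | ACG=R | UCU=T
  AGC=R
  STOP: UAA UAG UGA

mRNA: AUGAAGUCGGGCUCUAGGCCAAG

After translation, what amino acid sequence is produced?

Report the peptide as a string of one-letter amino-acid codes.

start AUG at pos 0
pos 0: AUG -> L; peptide=L
pos 3: AAG -> L; peptide=LL
pos 6: UCG -> A; peptide=LLA
pos 9: GGC -> E; peptide=LLAE
pos 12: UCU -> T; peptide=LLAET
pos 15: AGG -> S; peptide=LLAETS
pos 18: CCA -> G; peptide=LLAETSG
pos 21: only 2 nt remain (<3), stop (end of mRNA)

Answer: LLAETSG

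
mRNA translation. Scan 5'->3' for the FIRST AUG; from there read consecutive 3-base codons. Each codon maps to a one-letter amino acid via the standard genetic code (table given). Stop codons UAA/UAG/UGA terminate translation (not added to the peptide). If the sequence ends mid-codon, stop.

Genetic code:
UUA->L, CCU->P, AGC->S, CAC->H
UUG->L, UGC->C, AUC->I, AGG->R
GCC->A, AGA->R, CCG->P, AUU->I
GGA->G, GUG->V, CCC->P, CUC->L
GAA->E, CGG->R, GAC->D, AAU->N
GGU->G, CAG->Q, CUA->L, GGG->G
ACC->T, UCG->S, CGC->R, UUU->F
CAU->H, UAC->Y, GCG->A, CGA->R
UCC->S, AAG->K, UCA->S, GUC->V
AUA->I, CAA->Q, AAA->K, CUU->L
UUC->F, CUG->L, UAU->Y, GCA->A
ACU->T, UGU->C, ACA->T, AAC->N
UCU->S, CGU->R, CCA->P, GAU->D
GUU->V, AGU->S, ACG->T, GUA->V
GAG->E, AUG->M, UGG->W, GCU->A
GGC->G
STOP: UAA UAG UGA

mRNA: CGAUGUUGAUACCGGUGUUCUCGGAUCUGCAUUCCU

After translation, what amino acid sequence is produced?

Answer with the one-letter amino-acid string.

Answer: MLIPVFSDLHS

Derivation:
start AUG at pos 2
pos 2: AUG -> M; peptide=M
pos 5: UUG -> L; peptide=ML
pos 8: AUA -> I; peptide=MLI
pos 11: CCG -> P; peptide=MLIP
pos 14: GUG -> V; peptide=MLIPV
pos 17: UUC -> F; peptide=MLIPVF
pos 20: UCG -> S; peptide=MLIPVFS
pos 23: GAU -> D; peptide=MLIPVFSD
pos 26: CUG -> L; peptide=MLIPVFSDL
pos 29: CAU -> H; peptide=MLIPVFSDLH
pos 32: UCC -> S; peptide=MLIPVFSDLHS
pos 35: only 1 nt remain (<3), stop (end of mRNA)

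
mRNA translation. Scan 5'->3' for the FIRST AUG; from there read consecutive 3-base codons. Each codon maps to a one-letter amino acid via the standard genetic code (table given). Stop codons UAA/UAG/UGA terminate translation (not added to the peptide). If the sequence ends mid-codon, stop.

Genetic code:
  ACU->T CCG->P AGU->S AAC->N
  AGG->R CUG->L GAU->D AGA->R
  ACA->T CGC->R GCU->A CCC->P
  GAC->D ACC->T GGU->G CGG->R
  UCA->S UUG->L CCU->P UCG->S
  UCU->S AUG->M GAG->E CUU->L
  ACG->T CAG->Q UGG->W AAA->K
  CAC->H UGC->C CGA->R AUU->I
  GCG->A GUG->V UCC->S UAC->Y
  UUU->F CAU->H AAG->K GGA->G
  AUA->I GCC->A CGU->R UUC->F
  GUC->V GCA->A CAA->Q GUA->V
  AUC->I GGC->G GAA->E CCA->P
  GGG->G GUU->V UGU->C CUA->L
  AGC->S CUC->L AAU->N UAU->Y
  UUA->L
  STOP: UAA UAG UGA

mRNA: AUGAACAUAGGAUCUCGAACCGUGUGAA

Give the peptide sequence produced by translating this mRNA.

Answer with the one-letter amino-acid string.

start AUG at pos 0
pos 0: AUG -> M; peptide=M
pos 3: AAC -> N; peptide=MN
pos 6: AUA -> I; peptide=MNI
pos 9: GGA -> G; peptide=MNIG
pos 12: UCU -> S; peptide=MNIGS
pos 15: CGA -> R; peptide=MNIGSR
pos 18: ACC -> T; peptide=MNIGSRT
pos 21: GUG -> V; peptide=MNIGSRTV
pos 24: UGA -> STOP

Answer: MNIGSRTV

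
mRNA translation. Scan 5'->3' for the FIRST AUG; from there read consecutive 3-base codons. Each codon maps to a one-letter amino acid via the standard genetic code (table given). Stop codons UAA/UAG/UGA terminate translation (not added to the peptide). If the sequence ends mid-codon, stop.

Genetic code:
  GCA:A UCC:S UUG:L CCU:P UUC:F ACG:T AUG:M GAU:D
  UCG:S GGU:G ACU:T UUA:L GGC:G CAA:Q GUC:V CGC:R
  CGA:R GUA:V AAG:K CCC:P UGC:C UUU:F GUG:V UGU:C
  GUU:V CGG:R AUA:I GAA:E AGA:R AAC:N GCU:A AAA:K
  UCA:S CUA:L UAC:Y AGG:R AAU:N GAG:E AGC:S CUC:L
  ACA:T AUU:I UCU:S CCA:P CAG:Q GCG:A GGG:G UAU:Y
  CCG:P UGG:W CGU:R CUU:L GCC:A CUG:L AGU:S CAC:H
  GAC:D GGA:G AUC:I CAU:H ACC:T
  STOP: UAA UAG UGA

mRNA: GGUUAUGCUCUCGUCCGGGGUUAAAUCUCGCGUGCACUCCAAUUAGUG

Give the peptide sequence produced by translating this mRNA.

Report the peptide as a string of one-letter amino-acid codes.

Answer: MLSSGVKSRVHSN

Derivation:
start AUG at pos 4
pos 4: AUG -> M; peptide=M
pos 7: CUC -> L; peptide=ML
pos 10: UCG -> S; peptide=MLS
pos 13: UCC -> S; peptide=MLSS
pos 16: GGG -> G; peptide=MLSSG
pos 19: GUU -> V; peptide=MLSSGV
pos 22: AAA -> K; peptide=MLSSGVK
pos 25: UCU -> S; peptide=MLSSGVKS
pos 28: CGC -> R; peptide=MLSSGVKSR
pos 31: GUG -> V; peptide=MLSSGVKSRV
pos 34: CAC -> H; peptide=MLSSGVKSRVH
pos 37: UCC -> S; peptide=MLSSGVKSRVHS
pos 40: AAU -> N; peptide=MLSSGVKSRVHSN
pos 43: UAG -> STOP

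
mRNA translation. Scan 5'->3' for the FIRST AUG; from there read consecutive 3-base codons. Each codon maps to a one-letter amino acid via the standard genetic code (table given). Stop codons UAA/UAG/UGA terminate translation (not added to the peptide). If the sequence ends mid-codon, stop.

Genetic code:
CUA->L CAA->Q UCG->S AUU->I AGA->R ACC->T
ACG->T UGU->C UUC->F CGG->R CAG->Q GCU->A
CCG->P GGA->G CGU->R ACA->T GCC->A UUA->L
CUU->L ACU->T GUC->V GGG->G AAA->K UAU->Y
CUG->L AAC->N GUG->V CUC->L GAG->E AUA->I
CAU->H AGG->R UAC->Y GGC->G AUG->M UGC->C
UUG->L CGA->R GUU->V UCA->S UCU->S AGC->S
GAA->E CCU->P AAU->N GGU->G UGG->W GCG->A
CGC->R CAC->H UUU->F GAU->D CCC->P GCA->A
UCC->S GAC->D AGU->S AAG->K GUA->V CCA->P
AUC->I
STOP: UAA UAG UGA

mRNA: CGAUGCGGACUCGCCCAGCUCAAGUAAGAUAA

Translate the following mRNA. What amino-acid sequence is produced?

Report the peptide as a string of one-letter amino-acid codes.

Answer: MRTRPAQVR

Derivation:
start AUG at pos 2
pos 2: AUG -> M; peptide=M
pos 5: CGG -> R; peptide=MR
pos 8: ACU -> T; peptide=MRT
pos 11: CGC -> R; peptide=MRTR
pos 14: CCA -> P; peptide=MRTRP
pos 17: GCU -> A; peptide=MRTRPA
pos 20: CAA -> Q; peptide=MRTRPAQ
pos 23: GUA -> V; peptide=MRTRPAQV
pos 26: AGA -> R; peptide=MRTRPAQVR
pos 29: UAA -> STOP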